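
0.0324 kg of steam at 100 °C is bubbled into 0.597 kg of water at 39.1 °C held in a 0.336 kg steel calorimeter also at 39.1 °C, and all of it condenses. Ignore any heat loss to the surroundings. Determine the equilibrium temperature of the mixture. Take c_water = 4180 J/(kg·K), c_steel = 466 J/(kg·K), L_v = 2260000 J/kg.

T_f ≈ 68.3 °C

Conservation of energy gives ΣQ = 0:
latent heat released on condensation: 0.0324·2260000 = 73224
  condensate cools 100→T: 0.0324·4180·(T − 100) = 135.43(T − 100)
  original water: 2495.5(T − 39.1)
  steel cup: 0.336·466·(T − 39.1) = 156.58(T − 39.1)
2787.5 T = 73224 + 13543 + 103695 = 190462
T ≈ 68.33 °C, under the boiling point, so the assumption holds.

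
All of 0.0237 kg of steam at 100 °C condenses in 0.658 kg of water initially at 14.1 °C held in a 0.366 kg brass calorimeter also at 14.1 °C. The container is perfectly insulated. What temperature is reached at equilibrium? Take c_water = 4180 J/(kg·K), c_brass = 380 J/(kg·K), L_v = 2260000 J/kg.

T_f ≈ 34.9 °C

Setting the total heat transfer to zero:
condense steam: −0.0237·2260000 = −53562
  condensed water 100 °C→T: 99.07(T − 100)
  water warms: 0.658·4180·(T − 14.1) = 2750.4(T − 14.1)
  brass cup: 0.366·380·(T − 14.1) = 139.08(T − 14.1)
2988.6 T = 53562 + 9906.6 + 40742 = 104211
T ≈ 34.87 °C, under the boiling point, so the assumption holds.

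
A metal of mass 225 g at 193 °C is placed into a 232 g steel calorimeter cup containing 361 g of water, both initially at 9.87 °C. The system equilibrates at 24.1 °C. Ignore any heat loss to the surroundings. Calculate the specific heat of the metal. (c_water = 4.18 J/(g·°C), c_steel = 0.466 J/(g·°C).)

c ≈ 0.606 J/(g·°C)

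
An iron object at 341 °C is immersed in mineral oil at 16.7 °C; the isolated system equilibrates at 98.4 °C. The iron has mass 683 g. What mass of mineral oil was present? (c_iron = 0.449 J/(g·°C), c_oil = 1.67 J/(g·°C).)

m ≈ 545 g

Net heat exchanged in the isolated system is zero:
683·0.449·(98.4 − 341) + m·1.67·(98.4 − 16.7) = 0
136.44 m = 74397
m = 74397/136.44 ≈ 545.3 g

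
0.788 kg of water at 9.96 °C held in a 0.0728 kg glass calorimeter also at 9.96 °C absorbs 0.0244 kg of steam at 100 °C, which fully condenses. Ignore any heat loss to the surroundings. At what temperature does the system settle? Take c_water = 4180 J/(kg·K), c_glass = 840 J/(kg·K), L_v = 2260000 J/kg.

Net heat exchanged in the isolated system is zero:
condense steam: −0.0244·2260000 = −55144; condensate cools 100→T: 0.0244·4180·(T − 100) = 101.99(T − 100); water warms: 0.788·4180·(T − 9.96) = 3293.8(T − 9.96); cup: 61.15(T − 9.96)
3457 T = 55144 + 10199 + 33416 = 98759
T ≈ 28.57 °C — below 100 °C, confirming all the steam condensed.

T_f ≈ 28.6 °C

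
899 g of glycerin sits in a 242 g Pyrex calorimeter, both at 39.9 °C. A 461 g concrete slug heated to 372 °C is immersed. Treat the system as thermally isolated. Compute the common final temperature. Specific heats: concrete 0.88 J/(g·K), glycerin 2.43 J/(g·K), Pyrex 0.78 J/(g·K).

T_f ≈ 88.4 °C

Heat gained plus heat lost sum to zero:
461×0.88×(T − 372) + 899×2.43×(T − 39.9) + 242×0.78×(T − 39.9) = 0
405.68(T − 372) + 2184.6(T − 39.9) + 188.76(T − 39.9) = 0
2779 T = 245609
T ≈ 88.38 °C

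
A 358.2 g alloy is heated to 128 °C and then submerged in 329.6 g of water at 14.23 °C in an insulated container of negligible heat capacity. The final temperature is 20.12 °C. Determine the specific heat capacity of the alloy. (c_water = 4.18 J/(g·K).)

Energy conservation, ΣQ = 0:
358.2×c×(20.12 − 128) + 329.6×4.18×(20.12 − 14.23) = 0
-38643 c = -8114.8
c = -8114.8/-38643 ≈ 0.21 J/(g·K)

c ≈ 0.21 J/(g·K)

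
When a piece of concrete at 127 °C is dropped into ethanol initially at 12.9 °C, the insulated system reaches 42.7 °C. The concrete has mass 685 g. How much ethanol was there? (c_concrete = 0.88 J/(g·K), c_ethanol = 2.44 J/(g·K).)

m ≈ 699 g

Let T be the final temperature. ΣQ_i = 0:
685×0.88×(42.7 − 127) + m×2.44×(42.7 − 12.9) = 0
72.71 m = 50816
m = 50816/72.71 ≈ 698.9 g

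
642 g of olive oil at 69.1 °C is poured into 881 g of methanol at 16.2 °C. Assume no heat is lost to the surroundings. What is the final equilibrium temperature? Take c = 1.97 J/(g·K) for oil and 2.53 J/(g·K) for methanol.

T_f ≈ 35.4 °C

Heat lost by the oil equals heat gained by the methanol:
642×1.97×(69.1 − T) = 881×2.53×(T − 16.2)
1264.7(69.1 − T) = 2228.9(T − 16.2)
3493.7 T = 123502  ⇒  T ≈ 35.35 °C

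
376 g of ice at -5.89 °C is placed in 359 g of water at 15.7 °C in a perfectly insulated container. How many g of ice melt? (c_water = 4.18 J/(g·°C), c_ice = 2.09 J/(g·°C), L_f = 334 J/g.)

m_melted ≈ 56.7 g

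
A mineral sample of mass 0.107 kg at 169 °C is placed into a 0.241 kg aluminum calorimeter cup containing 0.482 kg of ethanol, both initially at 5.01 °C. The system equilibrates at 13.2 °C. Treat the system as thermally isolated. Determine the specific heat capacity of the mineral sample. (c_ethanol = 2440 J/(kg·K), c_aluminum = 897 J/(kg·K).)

Setting the total heat transfer to zero:
0.107·c·(13.2 − 169) + 0.482·2440·(13.2 − 5.01) + 0.241·897·(13.2 − 5.01) = 0
-16.67 c = -11403
c = -11403/-16.67 ≈ 684 J/(kg·K)

c ≈ 684 J/(kg·K)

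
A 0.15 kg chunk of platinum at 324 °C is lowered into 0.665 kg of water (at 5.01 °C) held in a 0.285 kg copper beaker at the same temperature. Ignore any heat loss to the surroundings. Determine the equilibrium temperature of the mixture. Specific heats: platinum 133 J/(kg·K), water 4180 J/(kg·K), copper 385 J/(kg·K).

T_f ≈ 7.2 °C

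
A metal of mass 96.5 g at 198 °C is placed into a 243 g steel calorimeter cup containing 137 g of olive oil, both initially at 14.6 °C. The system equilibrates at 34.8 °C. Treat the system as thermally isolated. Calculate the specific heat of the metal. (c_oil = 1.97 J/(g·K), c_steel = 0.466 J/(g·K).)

c ≈ 0.491 J/(g·K)

Conservation of energy gives ΣQ = 0:
96.5×c×(34.8 − 198) + 137×1.97×(34.8 − 14.6) + 243×0.466×(34.8 − 14.6) = 0
-15749 c = -7739.2
c = -7739.2/-15749 ≈ 0.4914 J/(g·K)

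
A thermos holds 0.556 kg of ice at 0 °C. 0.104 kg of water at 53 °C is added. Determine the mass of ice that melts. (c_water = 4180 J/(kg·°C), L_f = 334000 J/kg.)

Water can give up m c ΔT = 0.104·4180·53 = 23040 J before reaching 0 °C.
Fully melting the ice requires m_ice L_f = 0.556·334000 = 185704 J.
That's not enough to melt it all — equilibrium is at 0 °C with ice remaining.
m_melt = 23040 / L_f = 0.06898 kg.

m_melted ≈ 0.069 kg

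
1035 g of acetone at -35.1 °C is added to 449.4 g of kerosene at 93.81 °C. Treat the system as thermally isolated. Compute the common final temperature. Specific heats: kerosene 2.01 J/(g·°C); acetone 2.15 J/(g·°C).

T_f ≈ 2.1 °C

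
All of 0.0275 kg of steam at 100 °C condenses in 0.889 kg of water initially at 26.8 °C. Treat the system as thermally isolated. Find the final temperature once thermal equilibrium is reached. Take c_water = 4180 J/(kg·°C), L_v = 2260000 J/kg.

T_f ≈ 45.2 °C

Sum of m c ΔT and latent-heat terms is zero:
condense steam: −0.0275·2260000 = −62150
  condensed water 100 °C→T: 114.95(T − 100)
  original water: 3716(T − 26.8)
3831 T = 62150 + 11495 + 99589 = 173234
T ≈ 45.22 °C — below 100 °C, confirming all the steam condensed.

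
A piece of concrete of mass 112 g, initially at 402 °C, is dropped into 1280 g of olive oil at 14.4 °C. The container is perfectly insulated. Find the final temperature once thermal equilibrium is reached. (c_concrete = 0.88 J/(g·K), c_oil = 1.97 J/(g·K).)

Conservation of energy gives ΣQ = 0:
112·0.88·(T − 402) + 1280·1.97·(T − 14.4) = 0
98.56(T − 402) + 2521.6(T − 14.4) = 0
(98.56 + 2521.6) T = 98.56·402 + 2521.6·14.4
T ≈ 28.98 °C

T_f ≈ 29.0 °C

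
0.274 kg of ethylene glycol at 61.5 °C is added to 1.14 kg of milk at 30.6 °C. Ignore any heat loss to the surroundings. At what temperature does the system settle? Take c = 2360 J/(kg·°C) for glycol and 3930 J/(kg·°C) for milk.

T_f ≈ 34.5 °C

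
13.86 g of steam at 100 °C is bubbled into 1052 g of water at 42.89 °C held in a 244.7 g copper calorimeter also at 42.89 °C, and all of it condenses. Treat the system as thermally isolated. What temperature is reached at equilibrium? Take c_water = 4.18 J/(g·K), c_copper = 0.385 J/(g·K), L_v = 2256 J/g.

Energy conservation, ΣQ = 0:
latent heat released on condensation: 13.86×2256 = 31268; condensate cools 100→T: 13.86×4.18×(T − 100) = 57.93(T − 100); water warms: 1052×4.18×(T − 42.89) = 4397.4(T − 42.89); copper cup: 244.7×0.385×(T − 42.89) = 94.21(T − 42.89)
4549.5 T = 31268 + 5793.5 + 192643 = 229705
T ≈ 50.49 °C — below 100 °C, confirming all the steam condensed.

T_f ≈ 50.5 °C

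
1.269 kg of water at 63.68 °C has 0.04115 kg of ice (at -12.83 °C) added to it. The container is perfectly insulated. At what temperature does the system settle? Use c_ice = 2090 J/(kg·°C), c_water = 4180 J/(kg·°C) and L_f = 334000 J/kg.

Heat gained plus heat lost sum to zero:
warm ice to 0 °C: 0.04115·2090·(0 − (-12.83)) = 1103.4
  melt ice: 0.04115·334000 = 13744
  meltwater 0→T: 0.04115·4180·T = 172.01 T
  water cools: 1.269·4180·(T − 63.68) = 5304.4(T − 63.68)
5476.4 T = 337785 − 14848 = 322938
T ≈ 58.97 °C — above 0 °C, consistent with complete melting.

T_f ≈ 59.0 °C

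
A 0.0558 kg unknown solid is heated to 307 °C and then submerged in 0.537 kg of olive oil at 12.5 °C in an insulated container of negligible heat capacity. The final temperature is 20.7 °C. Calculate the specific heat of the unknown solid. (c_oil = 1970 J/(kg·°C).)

c ≈ 543 J/(kg·°C)

Setting the total heat transfer to zero:
0.0558×c×(20.7 − 307) + 0.537×1970×(20.7 − 12.5) = 0
-15.98 c = -8674.7
c = -8674.7/-15.98 ≈ 543 J/(kg·°C)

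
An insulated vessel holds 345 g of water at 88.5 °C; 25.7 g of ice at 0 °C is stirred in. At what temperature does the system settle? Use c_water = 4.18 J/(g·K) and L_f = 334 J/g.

Setting the total heat transfer to zero:
latent heat to melt: 25.7×334 = 8583.8; meltwater 0→T: 25.7×4.18×T = 107.43 T; water: 1442.1(T − 88.5)
1549.5 T = 127626 − 8583.8 = 119042
T ≈ 76.82 °C. Since T > 0 °C, the all-ice-melts assumption holds.

T_f ≈ 76.8 °C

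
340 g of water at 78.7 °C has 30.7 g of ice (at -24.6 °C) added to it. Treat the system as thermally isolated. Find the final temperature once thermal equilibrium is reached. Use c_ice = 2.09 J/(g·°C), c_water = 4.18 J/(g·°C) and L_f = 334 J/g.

Energy conservation, ΣQ = 0:
warm ice to 0 °C: 30.7×2.09×(0 − (-24.6)) = 1578.4
  fusion: m_ice L_f = 30.7×334 = 10254
  warm the meltwater: 128.33 T
  water cools: 340×4.18×(T − 78.7) = 1421.2(T − 78.7)
1549.5 T = 111848 − 11832 = 100016
T ≈ 64.55 °C (positive, so assuming full melt was valid).

T_f ≈ 64.5 °C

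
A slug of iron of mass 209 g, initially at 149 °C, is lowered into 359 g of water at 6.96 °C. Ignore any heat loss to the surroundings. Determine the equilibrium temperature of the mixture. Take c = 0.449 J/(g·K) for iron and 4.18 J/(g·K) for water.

T_f ≈ 15.3 °C

T_f is the heat-capacity-weighted average of the initial temperatures:
T_f = (93.84*149 + 1500.6*6.96) / (93.84 + 1500.6)
    = 24427 / 1594.5 ≈ 15.32 °C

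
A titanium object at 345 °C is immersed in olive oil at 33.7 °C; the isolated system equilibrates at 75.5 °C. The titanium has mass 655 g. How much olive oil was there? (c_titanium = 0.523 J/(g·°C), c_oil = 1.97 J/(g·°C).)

|Q_titanium| = |Q_oil|:
655×0.523×(345 − 75.5) = m×1.97×(75.5 − 33.7)
82.35 m = 92321  ⇒  m ≈ 1121 g

m ≈ 1120 g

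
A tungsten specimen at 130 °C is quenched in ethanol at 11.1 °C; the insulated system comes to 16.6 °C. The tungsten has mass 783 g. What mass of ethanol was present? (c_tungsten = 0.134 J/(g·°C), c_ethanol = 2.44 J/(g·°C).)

m ≈ 887 g

Let T be the final temperature. ΣQ_i = 0:
783·0.134·(16.6 − 130) + m·2.44·(16.6 − 11.1) = 0
13.42 m = 11898
m = 11898/13.42 ≈ 886.6 g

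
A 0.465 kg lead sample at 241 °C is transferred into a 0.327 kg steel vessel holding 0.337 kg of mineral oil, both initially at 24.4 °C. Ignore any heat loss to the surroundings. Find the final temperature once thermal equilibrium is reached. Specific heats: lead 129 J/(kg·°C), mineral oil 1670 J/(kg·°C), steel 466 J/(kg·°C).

T_f ≈ 41.2 °C

Let T be the final temperature. ΣQ_i = 0:
0.465×129×(T − 241) + 0.337×1670×(T − 24.4) + 0.327×466×(T − 24.4) = 0
59.99(T − 241) + 562.79(T − 24.4) + 152.38(T − 24.4) = 0
775.16 T = 31907
T = 31907/775.16 ≈ 41.16 °C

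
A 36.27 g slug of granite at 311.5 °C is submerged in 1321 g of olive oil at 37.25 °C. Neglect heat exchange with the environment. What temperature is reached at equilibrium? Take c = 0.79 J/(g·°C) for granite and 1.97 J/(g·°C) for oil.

T_f ≈ 40.2 °C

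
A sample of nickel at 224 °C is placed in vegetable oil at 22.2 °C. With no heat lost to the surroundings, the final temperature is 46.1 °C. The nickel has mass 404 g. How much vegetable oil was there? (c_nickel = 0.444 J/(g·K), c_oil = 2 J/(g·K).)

Heat lost by the nickel = heat gained by the oil:
404×0.444×(224 − 46.1) = m×2×(46.1 − 22.2)
47.8 m = 31911  ⇒  m ≈ 667.6 g

m ≈ 668 g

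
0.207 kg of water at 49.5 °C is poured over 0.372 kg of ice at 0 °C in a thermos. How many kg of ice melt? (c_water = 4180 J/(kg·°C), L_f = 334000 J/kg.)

m_melted ≈ 0.128 kg

Water can give up m c ΔT = 0.207·4180·49.5 = 42830 J before reaching 0 °C.
Melting all 0.372 kg of ice would need 0.372·334000 = 124248 J.
Since 42830 < 124248 J, not all the ice melts; equilibrium is at 0 °C.
m_melt = 42830 / L_f = 0.1282 kg.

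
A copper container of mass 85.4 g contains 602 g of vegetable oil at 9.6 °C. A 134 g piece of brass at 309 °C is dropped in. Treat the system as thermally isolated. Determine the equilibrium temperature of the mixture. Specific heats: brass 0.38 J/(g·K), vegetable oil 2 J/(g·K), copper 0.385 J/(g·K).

Setting the total heat transfer to zero:
134*0.38*(T − 309) + 602*2*(T − 9.6) + 85.4*0.385*(T − 9.6) = 0
(50.92 + 1204 + 32.88) T = 50.92*309 + 1204*9.6 + 32.88*9.6
T ≈ 21.44 °C

T_f ≈ 21.4 °C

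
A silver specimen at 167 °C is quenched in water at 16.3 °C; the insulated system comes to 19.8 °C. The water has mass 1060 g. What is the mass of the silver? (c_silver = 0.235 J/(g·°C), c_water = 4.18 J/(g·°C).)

m ≈ 448 g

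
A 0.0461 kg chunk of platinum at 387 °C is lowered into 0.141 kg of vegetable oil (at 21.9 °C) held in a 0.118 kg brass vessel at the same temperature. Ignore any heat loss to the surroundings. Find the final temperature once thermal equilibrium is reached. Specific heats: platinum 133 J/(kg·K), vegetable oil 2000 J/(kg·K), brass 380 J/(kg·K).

T_f ≈ 28.6 °C

Let T be the final temperature. ΣQ_i = 0:
0.0461×133×(T − 387) + 0.141×2000×(T − 21.9) + 0.118×380×(T − 21.9) = 0
6.131(T − 387) + 282(T − 21.9) + 44.84(T − 21.9) = 0
(6.131 + 282 + 44.84) T = 6.131×387 + 282×21.9 + 44.84×21.9
T = 9530.6/332.97 ≈ 28.62 °C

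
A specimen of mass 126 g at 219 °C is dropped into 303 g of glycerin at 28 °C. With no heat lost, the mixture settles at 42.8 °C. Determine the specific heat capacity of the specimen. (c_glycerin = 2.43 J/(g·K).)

m_s c (T_s − T_f) = m_glycerin c_glycerin (T_f − T_0):
126×c×(219 − 42.8) = 303×2.43×(42.8 − 28)
22201 c = 10897  ⇒  c ≈ 0.4908 J/(g·K)

c ≈ 0.491 J/(g·K)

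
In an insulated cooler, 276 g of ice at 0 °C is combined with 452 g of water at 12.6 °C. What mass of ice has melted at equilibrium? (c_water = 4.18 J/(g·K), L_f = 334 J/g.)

m_melted ≈ 71.3 g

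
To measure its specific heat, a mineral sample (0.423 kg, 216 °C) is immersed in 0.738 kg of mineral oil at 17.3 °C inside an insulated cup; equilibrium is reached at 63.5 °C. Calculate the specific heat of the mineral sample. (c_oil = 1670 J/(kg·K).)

c ≈ 883 J/(kg·K)

Heat lost by the mineral sample = heat gained by the oil:
0.423×c×(216 − 63.5) = 0.738×1670×(63.5 − 17.3)
64.51 c = 56940  ⇒  c ≈ 882.7 J/(kg·K)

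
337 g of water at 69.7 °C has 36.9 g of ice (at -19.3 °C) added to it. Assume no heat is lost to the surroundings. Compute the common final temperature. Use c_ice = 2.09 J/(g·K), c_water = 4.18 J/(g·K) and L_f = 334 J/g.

Setting the total heat transfer to zero:
warm ice to 0 °C: 36.9×2.09×(0 − (-19.3)) = 1488.4; melt ice: 36.9×334 = 12325; warm the meltwater: 154.24 T; water: 1408.7(T − 69.7)
1562.9 T = 98184 − 13813 = 84371
T ≈ 53.98 °C (positive, so assuming full melt was valid).

T_f ≈ 54.0 °C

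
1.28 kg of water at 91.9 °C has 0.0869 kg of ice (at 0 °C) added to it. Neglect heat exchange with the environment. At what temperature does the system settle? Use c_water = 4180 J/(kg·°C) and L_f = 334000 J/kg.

T_f ≈ 81.0 °C

Energy conservation, ΣQ = 0:
fusion: m_ice L_f = 0.0869×334000 = 29025
  meltwater 0→T: 0.0869×4180×T = 363.24 T
  water cools: 1.28×4180×(T − 91.9) = 5350.4(T − 91.9)
5713.6 T = 491702 − 29025 = 462677
T ≈ 80.98 °C. Since T > 0 °C, the all-ice-melts assumption holds.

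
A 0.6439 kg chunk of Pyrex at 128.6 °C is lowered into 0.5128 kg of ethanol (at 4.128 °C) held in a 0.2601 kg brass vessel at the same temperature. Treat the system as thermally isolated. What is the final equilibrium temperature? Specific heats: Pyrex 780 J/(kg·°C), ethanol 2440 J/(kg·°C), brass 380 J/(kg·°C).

T_f is the heat-capacity-weighted average of the initial temperatures:
T_f = (502.24·128.6 + 1251.2·4.128 + 98.84·4.128) / (502.24 + 1251.2 + 98.84)
    = 70161 / 1852.3 ≈ 37.88 °C

T_f ≈ 37.9 °C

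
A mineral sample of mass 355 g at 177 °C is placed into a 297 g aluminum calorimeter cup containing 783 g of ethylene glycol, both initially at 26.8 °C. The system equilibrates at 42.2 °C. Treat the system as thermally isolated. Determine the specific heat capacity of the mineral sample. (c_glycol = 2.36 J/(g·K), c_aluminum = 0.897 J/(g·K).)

Energy conservation, ΣQ = 0:
355·c·(42.2 − 177) + 783·2.36·(42.2 − 26.8) + 297·0.897·(42.2 − 26.8) = 0
-47854 c = -32560
c = -32560/-47854 ≈ 0.6804 J/(g·K)

c ≈ 0.68 J/(g·K)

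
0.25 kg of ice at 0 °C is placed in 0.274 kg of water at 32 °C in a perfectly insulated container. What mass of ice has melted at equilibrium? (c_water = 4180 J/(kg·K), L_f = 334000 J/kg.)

Heat available from the water dropping to 0 °C: 0.274×4180×32 = 36650 J.
To melt every bit of ice: 0.25×334000 = 83500 J.
That's not enough to melt it all — equilibrium is at 0 °C with ice remaining.
Mass melted = 36650/334000 ≈ 0.1097 kg.

m_melted ≈ 0.11 kg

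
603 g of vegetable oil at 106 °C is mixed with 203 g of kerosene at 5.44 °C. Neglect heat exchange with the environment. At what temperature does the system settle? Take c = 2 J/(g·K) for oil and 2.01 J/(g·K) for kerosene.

T_f ≈ 80.6 °C

Conservation of energy gives ΣQ = 0:
603*2*(T − 106) + 203*2.01*(T − 5.44) = 0
1206(T − 106) + 408.03(T − 5.44) = 0
(1206 + 408.03) T = 1206*106 + 408.03*5.44
T = 130056/1614 ≈ 80.58 °C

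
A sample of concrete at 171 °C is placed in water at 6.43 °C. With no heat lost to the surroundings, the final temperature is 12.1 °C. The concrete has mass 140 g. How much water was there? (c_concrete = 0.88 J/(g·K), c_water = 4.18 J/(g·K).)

m ≈ 826 g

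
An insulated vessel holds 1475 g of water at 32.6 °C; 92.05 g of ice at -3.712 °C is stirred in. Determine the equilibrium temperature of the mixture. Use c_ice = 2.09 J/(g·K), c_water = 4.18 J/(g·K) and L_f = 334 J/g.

T_f ≈ 25.9 °C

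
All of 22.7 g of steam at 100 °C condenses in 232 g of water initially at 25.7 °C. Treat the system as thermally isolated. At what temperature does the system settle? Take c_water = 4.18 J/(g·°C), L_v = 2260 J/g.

T_f ≈ 80.5 °C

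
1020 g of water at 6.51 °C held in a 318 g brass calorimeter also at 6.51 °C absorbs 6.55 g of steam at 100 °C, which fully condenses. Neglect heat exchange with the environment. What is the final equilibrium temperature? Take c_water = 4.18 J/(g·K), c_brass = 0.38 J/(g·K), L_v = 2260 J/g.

Conservation of energy gives ΣQ = 0:
condense steam: −6.55×2260 = −14803
  condensate cools 100→T: 6.55×4.18×(T − 100) = 27.38(T − 100)
  original water: 4263.6(T − 6.51)
  brass cup: 318×0.38×(T − 6.51) = 120.84(T − 6.51)
4411.8 T = 14803 + 2737.9 + 28543 = 46084
T ≈ 10.45 °C, under the boiling point, so the assumption holds.

T_f ≈ 10.4 °C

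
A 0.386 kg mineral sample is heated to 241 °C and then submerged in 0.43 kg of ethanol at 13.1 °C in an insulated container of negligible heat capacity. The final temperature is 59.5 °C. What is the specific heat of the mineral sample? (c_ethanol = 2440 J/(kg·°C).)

c ≈ 695 J/(kg·°C)

m_s c (T_s − T_f) = m_ethanol c_ethanol (T_f − T_0):
0.386×c×(241 − 59.5) = 0.43×2440×(59.5 − 13.1)
70.06 c = 48683  ⇒  c ≈ 694.9 J/(kg·°C)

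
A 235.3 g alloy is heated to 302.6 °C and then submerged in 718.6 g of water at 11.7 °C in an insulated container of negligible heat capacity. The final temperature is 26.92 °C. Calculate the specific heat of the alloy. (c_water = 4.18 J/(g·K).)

c ≈ 0.705 J/(g·K)

Heat lost by the alloy = heat gained by the water:
235.3·c·(302.6 − 26.92) = 718.6·4.18·(26.92 − 11.7)
64868 c = 45717  ⇒  c ≈ 0.7048 J/(g·K)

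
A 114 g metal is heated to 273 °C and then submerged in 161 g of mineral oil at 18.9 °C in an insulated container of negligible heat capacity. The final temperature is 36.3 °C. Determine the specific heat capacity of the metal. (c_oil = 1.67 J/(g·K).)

c ≈ 0.173 J/(g·K)

m_s c (T_s − T_f) = m_oil c_oil (T_f − T_0):
114·c·(273 − 36.3) = 161·1.67·(36.3 − 18.9)
26984 c = 4678.3  ⇒  c ≈ 0.1734 J/(g·K)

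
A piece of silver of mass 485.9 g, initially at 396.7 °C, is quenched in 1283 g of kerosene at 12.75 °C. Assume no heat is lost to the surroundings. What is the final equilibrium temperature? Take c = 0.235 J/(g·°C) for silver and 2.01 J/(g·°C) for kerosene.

Heat lost by the silver equals heat gained by the kerosene:
485.9*0.235*(396.7 − T) = 1283*2.01*(T − 12.75)
114.19(396.7 − T) = 2578.8(T − 12.75)
2693 T = 78178  ⇒  T ≈ 29.03 °C

T_f ≈ 29.0 °C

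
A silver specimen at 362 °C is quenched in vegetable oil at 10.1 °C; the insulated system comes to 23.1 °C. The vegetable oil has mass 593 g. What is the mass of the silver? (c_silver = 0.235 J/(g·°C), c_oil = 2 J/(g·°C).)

m ≈ 194 g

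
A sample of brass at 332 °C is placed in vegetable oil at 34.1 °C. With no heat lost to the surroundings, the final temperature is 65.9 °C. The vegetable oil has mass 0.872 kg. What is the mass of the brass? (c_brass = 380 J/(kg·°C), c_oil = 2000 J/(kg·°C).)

m ≈ 0.548 kg

Let T be the final temperature. ΣQ_i = 0:
m·380·(65.9 − 332) + 0.872·2000·(65.9 − 34.1) = 0
-101118 m = -55459
m = -55459/-101118 ≈ 0.5485 kg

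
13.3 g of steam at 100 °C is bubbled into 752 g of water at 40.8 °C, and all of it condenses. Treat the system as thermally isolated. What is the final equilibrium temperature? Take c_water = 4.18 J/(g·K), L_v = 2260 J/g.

Heat gained plus heat lost sum to zero:
steam→water at 100 °C releases m L_v = 13.3·2260 = 30058; condensate cools 100→T: 13.3·4.18·(T − 100) = 55.59(T − 100); water warms: 752·4.18·(T − 40.8) = 3143.4(T − 40.8)
3199 T = 30058 + 5559.4 + 128249 = 163866
T ≈ 51.23 °C — below 100 °C, confirming all the steam condensed.

T_f ≈ 51.2 °C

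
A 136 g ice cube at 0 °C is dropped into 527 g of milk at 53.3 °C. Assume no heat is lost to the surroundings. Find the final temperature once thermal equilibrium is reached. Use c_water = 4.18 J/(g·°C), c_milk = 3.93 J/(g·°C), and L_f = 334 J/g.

Setting the total heat transfer to zero:
fusion: m_ice L_f = 136·334 = 45424
  warm the meltwater: 568.48 T
  milk: 2071.1(T − 53.3)
2639.6 T = 110390 − 45424 = 64966
T ≈ 24.61 °C (positive, so assuming full melt was valid).

T_f ≈ 24.6 °C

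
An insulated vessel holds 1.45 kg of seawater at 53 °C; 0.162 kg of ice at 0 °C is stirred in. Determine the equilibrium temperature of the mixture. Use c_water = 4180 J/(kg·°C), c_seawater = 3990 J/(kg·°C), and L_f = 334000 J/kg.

T_f ≈ 39.1 °C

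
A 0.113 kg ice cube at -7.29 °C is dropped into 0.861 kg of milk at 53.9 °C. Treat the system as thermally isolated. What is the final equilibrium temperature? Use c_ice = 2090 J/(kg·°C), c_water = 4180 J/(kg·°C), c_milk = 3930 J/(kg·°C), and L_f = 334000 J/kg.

Energy balance with sensible and latent terms:
warm ice to 0 °C: 0.113·2090·(0 − (-7.29)) = 1721.7; fusion: m_ice L_f = 0.113·334000 = 37742; warm the meltwater: 472.34 T; milk: 3383.7(T − 53.9)
3856.1 T = 182383 − 39464 = 142919
T ≈ 37.06 °C. Since T > 0 °C, the all-ice-melts assumption holds.

T_f ≈ 37.1 °C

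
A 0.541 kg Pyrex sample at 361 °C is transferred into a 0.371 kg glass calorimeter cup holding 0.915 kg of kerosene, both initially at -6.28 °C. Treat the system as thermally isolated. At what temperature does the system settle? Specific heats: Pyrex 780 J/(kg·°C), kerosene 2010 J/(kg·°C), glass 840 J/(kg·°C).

Conservation of energy gives ΣQ = 0:
0.541×780×(T − 361) + 0.915×2010×(T − (-6.28)) + 0.371×840×(T − (-6.28)) = 0
(421.98 + 1839.2 + 311.64) T = 421.98×361 + 1839.2×(-6.28) + 311.64×(-6.28)
T = 138828 / 2572.8 = 54 °C

T_f ≈ 54.0 °C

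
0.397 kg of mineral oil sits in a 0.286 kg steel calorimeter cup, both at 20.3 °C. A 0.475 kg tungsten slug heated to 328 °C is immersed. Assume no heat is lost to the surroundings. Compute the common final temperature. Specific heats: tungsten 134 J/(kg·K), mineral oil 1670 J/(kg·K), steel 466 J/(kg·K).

Taking heat into each body as positive, Σ m c ΔT = 0:
0.475×134×(T − 328) + 0.397×1670×(T − 20.3) + 0.286×466×(T − 20.3) = 0
63.65(T − 328) + 662.99(T − 20.3) + 133.28(T − 20.3) = 0
859.92 T = 37041
T = 37041 / 859.92 = 43.1 °C

T_f ≈ 43.1 °C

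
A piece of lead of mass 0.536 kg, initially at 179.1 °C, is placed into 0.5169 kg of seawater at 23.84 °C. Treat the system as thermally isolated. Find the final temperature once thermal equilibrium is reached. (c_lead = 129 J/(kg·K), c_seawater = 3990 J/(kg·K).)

T_f ≈ 28.9 °C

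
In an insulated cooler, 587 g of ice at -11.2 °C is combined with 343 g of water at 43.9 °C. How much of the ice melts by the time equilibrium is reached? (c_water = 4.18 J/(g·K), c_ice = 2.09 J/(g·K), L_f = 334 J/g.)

Water can give up m c ΔT = 343·4.18·43.9 = 62941 J before reaching 0 °C.
Of that, 587·2.09·11.2 = 13740 J goes to bring the ice to 0 °C, leaving 49201 J.
To melt every bit of ice: 587·334 = 196058 J.
That's not enough to melt it all — equilibrium is at 0 °C with ice remaining.
m_melt = 49201 / L_f = 147.3 g.

m_melted ≈ 147 g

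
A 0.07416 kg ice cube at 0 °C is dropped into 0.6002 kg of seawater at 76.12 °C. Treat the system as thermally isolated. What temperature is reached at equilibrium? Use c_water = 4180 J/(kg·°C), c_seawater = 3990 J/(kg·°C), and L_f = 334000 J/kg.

T_f ≈ 58.2 °C

Sum of m c ΔT and latent-heat terms is zero:
fusion: m_ice L_f = 0.07416·334000 = 24769
  meltwater 0→T: 0.07416·4180·T = 309.99 T
  seawater: 2394.8(T − 76.12)
2704.8 T = 182292 − 24769 = 157523
T ≈ 58.24 °C — above 0 °C, consistent with complete melting.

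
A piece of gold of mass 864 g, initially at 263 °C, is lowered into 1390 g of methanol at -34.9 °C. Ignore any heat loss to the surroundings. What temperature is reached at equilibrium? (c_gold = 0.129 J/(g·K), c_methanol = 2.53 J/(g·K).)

T_f = Σ m_i c_i T_i / Σ m_i c_i:
T_f = (111.46*263 + 3516.7*(-34.9)) / (111.46 + 3516.7)
    = -93420 / 3628.2 ≈ -25.75 °C

T_f ≈ -25.7 °C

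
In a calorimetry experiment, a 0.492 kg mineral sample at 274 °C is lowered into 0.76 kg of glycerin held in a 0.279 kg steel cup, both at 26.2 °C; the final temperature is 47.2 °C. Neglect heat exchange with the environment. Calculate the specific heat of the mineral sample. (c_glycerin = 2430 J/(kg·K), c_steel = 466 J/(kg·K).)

Let T be the final temperature. ΣQ_i = 0:
0.492×c×(47.2 − 274) + 0.76×2430×(47.2 − 26.2) + 0.279×466×(47.2 − 26.2) = 0
-111.59 c = -41513
c = -41513/-111.59 ≈ 372 J/(kg·K)

c ≈ 372 J/(kg·K)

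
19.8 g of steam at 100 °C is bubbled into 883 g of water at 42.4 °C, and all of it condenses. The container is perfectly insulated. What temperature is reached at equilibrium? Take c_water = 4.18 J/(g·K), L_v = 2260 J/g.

T_f ≈ 55.5 °C

Setting the total heat transfer to zero:
condense steam: −19.8·2260 = −44748; condensed water 100 °C→T: 82.76(T − 100); original water: 3690.9(T − 42.4)
3773.7 T = 44748 + 8276.4 + 156496 = 209520
T ≈ 55.52 °C — below 100 °C, confirming all the steam condensed.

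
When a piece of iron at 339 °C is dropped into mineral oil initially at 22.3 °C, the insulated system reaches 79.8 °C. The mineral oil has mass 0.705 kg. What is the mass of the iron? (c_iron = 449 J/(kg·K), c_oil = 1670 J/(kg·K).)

m ≈ 0.582 kg

Taking heat into each body as positive, Σ m c ΔT = 0:
m·449·(79.8 − 339) + 0.705·1670·(79.8 − 22.3) = 0
-116381 m = -67698
m = -67698/-116381 ≈ 0.5817 kg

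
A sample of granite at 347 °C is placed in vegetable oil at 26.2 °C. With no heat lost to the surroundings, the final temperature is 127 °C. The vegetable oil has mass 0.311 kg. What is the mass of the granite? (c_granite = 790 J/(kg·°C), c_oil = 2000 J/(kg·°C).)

m ≈ 0.361 kg

Heat lost by the granite = heat gained by the oil:
m×790×(347 − 127) = 0.311×2000×(127 − 26.2)
173800 m = 62698  ⇒  m ≈ 0.3607 kg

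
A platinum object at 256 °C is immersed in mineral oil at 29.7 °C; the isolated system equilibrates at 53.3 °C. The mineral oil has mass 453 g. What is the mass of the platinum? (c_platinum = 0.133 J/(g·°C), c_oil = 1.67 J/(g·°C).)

Heat lost by the platinum = heat gained by the oil:
m·0.133·(256 − 53.3) = 453·1.67·(53.3 − 29.7)
26.96 m = 17854  ⇒  m ≈ 662.2 g

m ≈ 662 g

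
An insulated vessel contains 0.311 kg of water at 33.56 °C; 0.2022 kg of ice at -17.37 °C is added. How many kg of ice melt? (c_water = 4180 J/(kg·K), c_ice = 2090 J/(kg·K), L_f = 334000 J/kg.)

m_melted ≈ 0.109 kg

Heat available from the water dropping to 0 °C: 0.311×4180×33.56 = 43627 J.
Warming the ice to 0 °C takes 0.2022×2090×17.37 = 7340.5 J, leaving 36287 J for melting.
Melting all 0.2022 kg of ice would need 0.2022×334000 = 67535 J.
That's not enough to melt it all — equilibrium is at 0 °C with ice remaining.
m_melt = 36287 / L_f = 0.1086 kg.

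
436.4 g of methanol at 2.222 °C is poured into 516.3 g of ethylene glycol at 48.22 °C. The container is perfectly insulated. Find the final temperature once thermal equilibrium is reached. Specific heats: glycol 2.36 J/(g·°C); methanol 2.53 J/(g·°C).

Setting the total heat transfer to zero:
516.3×2.36×(T − 48.22) + 436.4×2.53×(T − 2.222) = 0
1218.5(T − 48.22) + 1104.1(T − 2.222) = 0
(1218.5 + 1104.1) T = 1218.5×48.22 + 1104.1×2.222
T ≈ 26.35 °C

T_f ≈ 26.4 °C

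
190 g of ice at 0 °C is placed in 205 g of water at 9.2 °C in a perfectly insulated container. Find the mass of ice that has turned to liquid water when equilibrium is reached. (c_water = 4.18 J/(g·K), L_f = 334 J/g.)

Cooling the water to 0 °C releases 205×4.18×9.2 = 7883.5 J.
To melt every bit of ice: 190×334 = 63460 J.
7883.5 J < 63460 J, so only part of the ice melts and the system sits at 0 °C.
m_melted×334 = 7883.5  ⇒  m_melted ≈ 23.6 g.

m_melted ≈ 23.6 g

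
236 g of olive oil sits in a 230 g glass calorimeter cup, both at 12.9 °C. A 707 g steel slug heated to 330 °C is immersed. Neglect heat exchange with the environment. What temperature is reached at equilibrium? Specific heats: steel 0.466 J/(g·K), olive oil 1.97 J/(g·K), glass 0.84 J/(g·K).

T_f = Σ m_i c_i T_i / Σ m_i c_i:
T_f = (329.46*330 + 464.92*12.9 + 193.2*12.9) / (329.46 + 464.92 + 193.2)
    = 117212 / 987.58 ≈ 118.69 °C

T_f ≈ 118.7 °C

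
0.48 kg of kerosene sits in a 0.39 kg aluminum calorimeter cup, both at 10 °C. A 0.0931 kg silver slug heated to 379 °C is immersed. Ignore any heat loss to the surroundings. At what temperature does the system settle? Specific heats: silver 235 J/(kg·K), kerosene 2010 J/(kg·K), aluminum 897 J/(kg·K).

T_f ≈ 16.0 °C

Energy conservation, ΣQ = 0:
0.0931·235·(T − 379) + 0.48·2010·(T − 10) + 0.39·897·(T − 10) = 0
(21.88 + 964.8 + 349.83) T = 21.88·379 + 964.8·10 + 349.83·10
T = 21438 / 1336.5 = 16 °C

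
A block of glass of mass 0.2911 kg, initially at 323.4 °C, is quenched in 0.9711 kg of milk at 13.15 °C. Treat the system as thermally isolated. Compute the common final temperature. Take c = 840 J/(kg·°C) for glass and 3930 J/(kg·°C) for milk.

Energy conservation, ΣQ = 0:
0.2911*840*(T − 323.4) + 0.9711*3930*(T − 13.15) = 0
244.52(T − 323.4) + 3816.4(T − 13.15) = 0
(244.52 + 3816.4) T = 244.52*323.4 + 3816.4*13.15
T ≈ 31.83 °C

T_f ≈ 31.8 °C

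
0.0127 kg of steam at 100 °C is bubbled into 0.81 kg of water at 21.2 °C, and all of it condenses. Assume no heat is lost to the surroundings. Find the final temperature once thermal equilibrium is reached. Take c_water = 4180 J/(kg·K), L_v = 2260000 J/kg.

T_f ≈ 30.8 °C

Taking heat into each body as positive, Σ m c ΔT = 0:
latent heat released on condensation: 0.0127×2260000 = 28702; condensate cools 100→T: 0.0127×4180×(T − 100) = 53.09(T − 100); original water: 3385.8(T − 21.2)
3438.9 T = 28702 + 5308.6 + 71779 = 105790
T ≈ 30.76 °C — below 100 °C, confirming all the steam condensed.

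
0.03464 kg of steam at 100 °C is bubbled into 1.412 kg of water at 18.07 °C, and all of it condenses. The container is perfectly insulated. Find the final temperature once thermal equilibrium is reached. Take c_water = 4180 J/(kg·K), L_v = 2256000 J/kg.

Energy balance with sensible and latent terms:
condense steam: −0.03464×2256000 = −78148; condensate cools 100→T: 0.03464×4180×(T − 100) = 144.8(T − 100); original water: 5902.2(T − 18.07)
6047 T = 78148 + 14480 + 106652 = 199279
T ≈ 32.96 °C (< 100 °C, so full condensation is consistent).

T_f ≈ 33.0 °C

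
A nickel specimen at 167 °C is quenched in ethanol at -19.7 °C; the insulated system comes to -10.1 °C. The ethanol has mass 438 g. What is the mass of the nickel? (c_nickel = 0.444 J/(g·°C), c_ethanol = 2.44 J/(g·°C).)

m ≈ 130 g

Setting the total heat transfer to zero:
m×0.444×(-10.1 − 167) + 438×2.44×(-10.1 − (-19.7)) = 0
-78.63 m = -10260
m = -10260/-78.63 ≈ 130.5 g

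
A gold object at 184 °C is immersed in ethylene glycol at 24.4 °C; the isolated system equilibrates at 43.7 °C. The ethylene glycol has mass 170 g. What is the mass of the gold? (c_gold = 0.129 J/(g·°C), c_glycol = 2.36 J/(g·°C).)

m ≈ 428 g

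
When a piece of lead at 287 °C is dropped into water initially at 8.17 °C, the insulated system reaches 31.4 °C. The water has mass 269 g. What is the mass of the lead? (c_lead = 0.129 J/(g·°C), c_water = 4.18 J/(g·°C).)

m ≈ 792 g

Heat lost by the lead = heat gained by the water:
m·0.129·(287 − 31.4) = 269·4.18·(31.4 − 8.17)
32.97 m = 26120  ⇒  m ≈ 792.2 g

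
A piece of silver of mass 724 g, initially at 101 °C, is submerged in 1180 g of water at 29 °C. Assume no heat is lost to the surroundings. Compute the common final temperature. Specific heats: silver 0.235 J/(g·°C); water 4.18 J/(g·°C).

With ΣQ=0 the equilibrium temperature is the m·c-weighted mean:
T_f = (170.14×101 + 4932.4×29) / (170.14 + 4932.4)
    = 160224 / 5102.5 ≈ 31.40 °C

T_f ≈ 31.4 °C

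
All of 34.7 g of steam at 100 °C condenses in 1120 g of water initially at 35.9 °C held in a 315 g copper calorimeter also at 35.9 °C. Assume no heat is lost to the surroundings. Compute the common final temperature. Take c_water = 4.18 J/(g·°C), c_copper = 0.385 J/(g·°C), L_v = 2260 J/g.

T_f ≈ 53.6 °C

Net heat exchanged in the isolated system is zero:
latent heat released on condensation: 34.7×2260 = 78422
  condensed water 100 °C→T: 145.05(T − 100)
  water warms: 1120×4.18×(T − 35.9) = 4681.6(T − 35.9)
  copper cup: 315×0.385×(T − 35.9) = 121.28(T − 35.9)
4947.9 T = 78422 + 14505 + 172423 = 265350
T ≈ 53.63 °C, under the boiling point, so the assumption holds.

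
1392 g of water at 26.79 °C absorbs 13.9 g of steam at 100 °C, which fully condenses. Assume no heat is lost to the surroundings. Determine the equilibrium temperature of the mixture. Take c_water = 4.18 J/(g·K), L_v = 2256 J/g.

Sum of m c ΔT and latent-heat terms is zero:
steam→water at 100 °C releases m L_v = 13.9×2256 = 31358; condensed water 100 °C→T: 58.1(T − 100); original water: 5818.6(T − 26.79)
5876.7 T = 31358 + 5810.2 + 155879 = 193048
T ≈ 32.85 °C, under the boiling point, so the assumption holds.

T_f ≈ 32.8 °C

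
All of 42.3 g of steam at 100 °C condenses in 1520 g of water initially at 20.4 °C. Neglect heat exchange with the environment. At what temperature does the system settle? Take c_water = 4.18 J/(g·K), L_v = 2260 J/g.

Let T be the final temperature. ΣQ_i = 0:
latent heat released on condensation: 42.3·2260 = 95598
  condensate cools 100→T: 42.3·4.18·(T − 100) = 176.81(T − 100)
  original water: 6353.6(T − 20.4)
6530.4 T = 95598 + 17681 + 129613 = 242893
T ≈ 37.19 °C (< 100 °C, so full condensation is consistent).

T_f ≈ 37.2 °C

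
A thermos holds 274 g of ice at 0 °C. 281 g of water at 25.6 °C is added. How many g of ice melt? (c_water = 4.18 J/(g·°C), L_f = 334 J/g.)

m_melted ≈ 90 g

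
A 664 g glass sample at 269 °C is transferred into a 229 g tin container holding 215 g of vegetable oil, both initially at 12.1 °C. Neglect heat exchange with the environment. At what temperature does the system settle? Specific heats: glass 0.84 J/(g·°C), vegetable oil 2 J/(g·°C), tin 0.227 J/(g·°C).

Heat gained plus heat lost sum to zero:
664·0.84·(T − 269) + 215·2·(T − 12.1) + 229·0.227·(T − 12.1) = 0
557.76(T − 269) + 430(T − 12.1) + 51.98(T − 12.1) = 0
(557.76 + 430 + 51.98) T = 557.76·269 + 430·12.1 + 51.98·12.1
T ≈ 149.91 °C

T_f ≈ 149.9 °C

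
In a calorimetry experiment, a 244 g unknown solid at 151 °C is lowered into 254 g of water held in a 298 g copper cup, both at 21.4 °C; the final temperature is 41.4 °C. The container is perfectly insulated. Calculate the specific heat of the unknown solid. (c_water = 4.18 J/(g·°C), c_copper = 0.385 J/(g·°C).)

c ≈ 0.88 J/(g·°C)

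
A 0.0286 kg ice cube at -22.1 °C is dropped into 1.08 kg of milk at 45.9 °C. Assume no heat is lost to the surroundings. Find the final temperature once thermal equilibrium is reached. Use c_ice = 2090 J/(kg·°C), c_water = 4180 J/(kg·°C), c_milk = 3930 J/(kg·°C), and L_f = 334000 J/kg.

Energy balance with sensible and latent terms:
ice -22.1→0 °C: 0.0286·2090·22.1 = 1321
  latent heat to melt: 0.0286·334000 = 9552.4
  meltwater 0→T: 0.0286·4180·T = 119.55 T
  milk: 4244.4(T − 45.9)
4363.9 T = 194818 − 10873 = 183945
T ≈ 42.15 °C. Since T > 0 °C, the all-ice-melts assumption holds.

T_f ≈ 42.2 °C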